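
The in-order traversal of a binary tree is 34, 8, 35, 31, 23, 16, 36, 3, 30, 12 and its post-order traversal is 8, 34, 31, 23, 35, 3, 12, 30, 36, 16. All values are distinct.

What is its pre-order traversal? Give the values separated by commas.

The last element of post-order is the root; it splits in-order into left and right subtrees.
Root 16: left subtree has 5 nodes {34, 8, 35, 31, 23}, right has 4 {36, 3, 30, 12}.
  Root 35: left subtree has 2 nodes {34, 8}, right has 2 {31, 23}.
    Root 34: left subtree has 0 nodes { }, right has 1 {8}.
    Root 23: left subtree has 1 node {31}, right has 0 { }.
  Root 36: left subtree has 0 nodes { }, right has 3 {3, 30, 12}.
    Root 30: left subtree has 1 node {3}, right has 1 {12}.

16, 35, 34, 8, 23, 31, 36, 30, 3, 12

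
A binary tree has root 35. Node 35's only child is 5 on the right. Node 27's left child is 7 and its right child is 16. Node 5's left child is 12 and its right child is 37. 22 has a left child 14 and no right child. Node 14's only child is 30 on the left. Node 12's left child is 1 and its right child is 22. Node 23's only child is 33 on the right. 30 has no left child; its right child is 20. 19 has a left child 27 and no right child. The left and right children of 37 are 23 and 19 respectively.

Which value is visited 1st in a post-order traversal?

1

Post-order visits the left subtree, then the right subtree, then the node.
At 35: no left child.
At 35: go right to 5.
  At 5: go left to 12.
    At 12: go left to 1.
      1 is a leaf — visit 1.
    At 12: go right to 22.
      At 22: go left to 14.
        At 14: go left to 30.
          At 30: no left child.
          At 30: go right to 20.
            20 is a leaf — visit 20.
          Visit 30.
        At 14: no right child.
        Visit 14.
      At 22: no right child.
      Visit 22.
    Visit 12.
  At 5: go right to 37.
    At 37: go left to 23.
      At 23: no left child.
      At 23: go right to 33.
        33 is a leaf — visit 33.
      Visit 23.
    At 37: go right to 19.
      At 19: go left to 27.
        At 27: go left to 7.
          7 is a leaf — visit 7.
        At 27: go right to 16.
          16 is a leaf — visit 16.
        Visit 27.
      At 19: no right child.
      Visit 19.
    Visit 37.
  Visit 5.
Visit 35.
Full post-order sequence: 1, 20, 30, 14, 22, 12, 33, 23, 7, 16, 27, 19, 37, 5, 35.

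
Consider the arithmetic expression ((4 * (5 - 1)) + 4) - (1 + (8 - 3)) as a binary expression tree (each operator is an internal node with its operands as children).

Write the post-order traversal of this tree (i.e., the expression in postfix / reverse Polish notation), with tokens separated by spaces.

4 5 1 - * 4 + 1 8 3 - + -

Post-order on an expression tree gives postfix notation: for each operator, emit left operand, right operand, then the operator.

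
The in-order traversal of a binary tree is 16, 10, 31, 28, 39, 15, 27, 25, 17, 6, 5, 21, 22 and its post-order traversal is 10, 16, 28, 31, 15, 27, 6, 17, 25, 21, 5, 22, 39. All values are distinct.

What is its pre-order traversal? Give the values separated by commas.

The last element of post-order is the root; it splits in-order into left and right subtrees.
Root 39: left subtree has 4 nodes {16, 10, 31, 28}, right has 8 {15, 27, 25, 17, 6, 5, 21, 22}.
  Root 31: left subtree has 2 nodes {16, 10}, right has 1 {28}.
    Root 16: left subtree has 0 nodes { }, right has 1 {10}.
  Root 22: left subtree has 7 nodes {15, 27, 25, 17, 6, 5, 21}, right has 0 { }.
    Root 5: left subtree has 5 nodes {15, 27, 25, 17, 6}, right has 1 {21}.
      Root 25: left subtree has 2 nodes {15, 27}, right has 2 {17, 6}.
        Root 27: left subtree has 1 node {15}, right has 0 { }.
        Root 17: left subtree has 0 nodes { }, right has 1 {6}.

39, 31, 16, 10, 28, 22, 5, 25, 27, 15, 17, 6, 21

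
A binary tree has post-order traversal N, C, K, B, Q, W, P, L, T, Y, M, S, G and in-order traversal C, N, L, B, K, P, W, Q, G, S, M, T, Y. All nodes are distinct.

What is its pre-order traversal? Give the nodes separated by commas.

The last element of post-order is the root; it splits in-order into left and right subtrees.
Root G: left subtree has 8 nodes {C, N, L, B, K, P, W, Q}, right has 4 {S, M, T, Y}.
  Root L: left subtree has 2 nodes {C, N}, right has 5 {B, K, P, W, Q}.
    Root C: left subtree has 0 nodes { }, right has 1 {N}.
    Root P: left subtree has 2 nodes {B, K}, right has 2 {W, Q}.
      Root B: left subtree has 0 nodes { }, right has 1 {K}.
      Root W: left subtree has 0 nodes { }, right has 1 {Q}.
  Root S: left subtree has 0 nodes { }, right has 3 {M, T, Y}.
    Root M: left subtree has 0 nodes { }, right has 2 {T, Y}.
      Root Y: left subtree has 1 node {T}, right has 0 { }.

G, L, C, N, P, B, K, W, Q, S, M, Y, T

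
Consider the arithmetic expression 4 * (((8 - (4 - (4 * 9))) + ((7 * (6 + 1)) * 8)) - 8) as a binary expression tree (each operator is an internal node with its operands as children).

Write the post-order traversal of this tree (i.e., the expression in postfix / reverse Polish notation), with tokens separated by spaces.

Post-order on an expression tree gives postfix notation: for each operator, emit left operand, right operand, then the operator.

4 8 4 4 9 * - - 7 6 1 + * 8 * + 8 - *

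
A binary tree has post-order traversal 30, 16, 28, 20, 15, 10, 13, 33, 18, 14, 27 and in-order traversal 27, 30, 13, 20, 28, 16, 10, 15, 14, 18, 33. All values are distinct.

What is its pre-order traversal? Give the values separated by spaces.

27 14 13 30 10 20 28 16 15 18 33

The last element of post-order is the root; it splits in-order into left and right subtrees.
Root 27: left subtree has 0 nodes { }, right has 10 {30, 13, 20, 28, 16, 10, 15, 14, 18, 33}.
  Root 14: left subtree has 7 nodes {30, 13, 20, 28, 16, 10, 15}, right has 2 {18, 33}.
    Root 13: left subtree has 1 node {30}, right has 5 {20, 28, 16, 10, 15}.
      Root 10: left subtree has 3 nodes {20, 28, 16}, right has 1 {15}.
        Root 20: left subtree has 0 nodes { }, right has 2 {28, 16}.
          Root 28: left subtree has 0 nodes { }, right has 1 {16}.
    Root 18: left subtree has 0 nodes { }, right has 1 {33}.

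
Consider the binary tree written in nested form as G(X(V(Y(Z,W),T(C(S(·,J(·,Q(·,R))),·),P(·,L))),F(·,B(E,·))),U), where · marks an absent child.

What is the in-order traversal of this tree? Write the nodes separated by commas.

In-order visits the left subtree, then the node, then the right subtree.
At G: go left to X.
  At X: go left to V.
    At V: go left to Y.
      At Y: go left to Z.
        Z is a leaf — visit Z.
      Visit Y.
      At Y: go right to W.
        W is a leaf — visit W.
    Visit V.
    At V: go right to T.
      At T: go left to C.
        At C: go left to S.
          At S: no left child.
          Visit S.
          At S: go right to J.
            At J: no left child.
            Visit J.
            At J: go right to Q.
              At Q: no left child.
              Visit Q.
              At Q: go right to R.
                R is a leaf — visit R.
        Visit C.
        At C: no right child.
      Visit T.
      At T: go right to P.
        At P: no left child.
        Visit P.
        At P: go right to L.
          L is a leaf — visit L.
  Visit X.
  At X: go right to F.
    At F: no left child.
    Visit F.
    At F: go right to B.
      At B: go left to E.
        E is a leaf — visit E.
      Visit B.
      At B: no right child.
Visit G.
At G: go right to U.
  U is a leaf — visit U.

Z, Y, W, V, S, J, Q, R, C, T, P, L, X, F, E, B, G, U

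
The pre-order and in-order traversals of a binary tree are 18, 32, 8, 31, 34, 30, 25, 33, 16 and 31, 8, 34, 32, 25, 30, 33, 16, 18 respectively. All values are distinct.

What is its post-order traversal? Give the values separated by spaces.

The first element of pre-order is the root; it splits in-order into left and right subtrees.
Root 18: left subtree has 8 nodes {31, 8, 34, 32, 25, 30, 33, 16}, right has 0 { }.
  Root 32: left subtree has 3 nodes {31, 8, 34}, right has 4 {25, 30, 33, 16}.
    Root 8: left subtree has 1 node {31}, right has 1 {34}.
    Root 30: left subtree has 1 node {25}, right has 2 {33, 16}.
      Root 33: left subtree has 0 nodes { }, right has 1 {16}.

31 34 8 25 16 33 30 32 18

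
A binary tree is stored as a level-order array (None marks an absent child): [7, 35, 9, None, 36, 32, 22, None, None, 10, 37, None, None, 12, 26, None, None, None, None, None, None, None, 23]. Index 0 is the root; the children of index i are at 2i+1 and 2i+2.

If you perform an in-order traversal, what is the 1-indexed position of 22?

10

In-order visits the left subtree, then the node, then the right subtree.
At 7: go left to 35.
  At 35: no left child.
  Visit 35.
  At 35: go right to 36.
    At 36: go left to 10.
      10 is a leaf — visit 10.
    Visit 36.
    At 36: go right to 37.
      At 37: no left child.
      Visit 37.
      At 37: go right to 23.
        23 is a leaf — visit 23.
Visit 7.
At 7: go right to 9.
  At 9: go left to 32.
    32 is a leaf — visit 32.
  Visit 9.
  At 9: go right to 22.
    At 22: go left to 12.
      12 is a leaf — visit 12.
    Visit 22.
    At 22: go right to 26.
      26 is a leaf — visit 26.
Full in-order sequence: 35, 10, 36, 37, 23, 7, 32, 9, 12, 22, 26.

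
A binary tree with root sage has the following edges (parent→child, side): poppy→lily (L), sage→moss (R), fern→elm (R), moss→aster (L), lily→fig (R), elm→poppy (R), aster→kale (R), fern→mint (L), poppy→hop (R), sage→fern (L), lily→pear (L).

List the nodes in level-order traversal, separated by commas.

sage, fern, moss, mint, elm, aster, poppy, kale, lily, hop, pear, fig

Level-order visits nodes level by level from the root, left to right within each level.
Level 0: sage
Level 1: fern, moss
Level 2: mint, elm, aster
Level 3: poppy, kale
Level 4: lily, hop
Level 5: pear, fig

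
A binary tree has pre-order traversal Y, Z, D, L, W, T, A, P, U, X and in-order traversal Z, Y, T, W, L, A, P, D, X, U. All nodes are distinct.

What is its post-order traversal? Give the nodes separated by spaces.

Z T W P A L X U D Y

The first element of pre-order is the root; it splits in-order into left and right subtrees.
Root Y: left subtree has 1 node {Z}, right has 8 {T, W, L, A, P, D, X, U}.
  Root D: left subtree has 5 nodes {T, W, L, A, P}, right has 2 {X, U}.
    Root L: left subtree has 2 nodes {T, W}, right has 2 {A, P}.
      Root W: left subtree has 1 node {T}, right has 0 { }.
      Root A: left subtree has 0 nodes { }, right has 1 {P}.
    Root U: left subtree has 1 node {X}, right has 0 { }.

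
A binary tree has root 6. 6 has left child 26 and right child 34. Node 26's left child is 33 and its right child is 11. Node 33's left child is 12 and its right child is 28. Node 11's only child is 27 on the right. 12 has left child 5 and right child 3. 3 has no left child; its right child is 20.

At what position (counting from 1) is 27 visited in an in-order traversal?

9

In-order visits the left subtree, then the node, then the right subtree.
At 6: go left to 26.
  At 26: go left to 33.
    At 33: go left to 12.
      At 12: go left to 5.
        5 is a leaf — visit 5.
      Visit 12.
      At 12: go right to 3.
        At 3: no left child.
        Visit 3.
        At 3: go right to 20.
          20 is a leaf — visit 20.
    Visit 33.
    At 33: go right to 28.
      28 is a leaf — visit 28.
  Visit 26.
  At 26: go right to 11.
    At 11: no left child.
    Visit 11.
    At 11: go right to 27.
      27 is a leaf — visit 27.
Visit 6.
At 6: go right to 34.
  34 is a leaf — visit 34.
Full in-order sequence: 5, 12, 3, 20, 33, 28, 26, 11, 27, 6, 34.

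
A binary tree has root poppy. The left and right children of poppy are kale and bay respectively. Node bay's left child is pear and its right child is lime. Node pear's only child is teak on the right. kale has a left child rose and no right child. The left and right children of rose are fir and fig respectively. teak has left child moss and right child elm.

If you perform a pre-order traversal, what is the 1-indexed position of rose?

Pre-order visits the node, then its left subtree, then its right subtree.
Visit poppy.
At poppy: go left to kale.
  Visit kale.
  At kale: go left to rose.
    Visit rose.
    At rose: go left to fir.
      fir is a leaf — visit fir.
    At rose: go right to fig.
      fig is a leaf — visit fig.
  At kale: no right child.
At poppy: go right to bay.
  Visit bay.
  At bay: go left to pear.
    Visit pear.
    At pear: no left child.
    At pear: go right to teak.
      Visit teak.
      At teak: go left to moss.
        moss is a leaf — visit moss.
      At teak: go right to elm.
        elm is a leaf — visit elm.
  At bay: go right to lime.
    lime is a leaf — visit lime.
Full pre-order sequence: poppy, kale, rose, fir, fig, bay, pear, teak, moss, elm, lime.

3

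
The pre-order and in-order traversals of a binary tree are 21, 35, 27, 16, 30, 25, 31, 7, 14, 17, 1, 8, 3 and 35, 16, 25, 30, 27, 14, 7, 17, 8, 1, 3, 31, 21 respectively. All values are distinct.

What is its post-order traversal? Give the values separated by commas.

The first element of pre-order is the root; it splits in-order into left and right subtrees.
Root 21: left subtree has 12 nodes {35, 16, 25, 30, 27, 14, 7, 17, 8, 1, 3, 31}, right has 0 { }.
  Root 35: left subtree has 0 nodes { }, right has 11 {16, 25, 30, 27, 14, 7, 17, 8, 1, 3, 31}.
    Root 27: left subtree has 3 nodes {16, 25, 30}, right has 7 {14, 7, 17, 8, 1, 3, 31}.
      Root 16: left subtree has 0 nodes { }, right has 2 {25, 30}.
        Root 30: left subtree has 1 node {25}, right has 0 { }.
      Root 31: left subtree has 6 nodes {14, 7, 17, 8, 1, 3}, right has 0 { }.
        Root 7: left subtree has 1 node {14}, right has 4 {17, 8, 1, 3}.
          Root 17: left subtree has 0 nodes { }, right has 3 {8, 1, 3}.
            Root 1: left subtree has 1 node {8}, right has 1 {3}.

25, 30, 16, 14, 8, 3, 1, 17, 7, 31, 27, 35, 21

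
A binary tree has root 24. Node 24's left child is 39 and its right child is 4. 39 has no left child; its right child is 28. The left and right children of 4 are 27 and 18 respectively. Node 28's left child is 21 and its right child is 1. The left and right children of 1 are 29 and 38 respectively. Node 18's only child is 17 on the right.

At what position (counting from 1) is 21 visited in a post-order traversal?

Post-order visits the left subtree, then the right subtree, then the node.
At 24: go left to 39.
  At 39: no left child.
  At 39: go right to 28.
    At 28: go left to 21.
      21 is a leaf — visit 21.
    At 28: go right to 1.
      At 1: go left to 29.
        29 is a leaf — visit 29.
      At 1: go right to 38.
        38 is a leaf — visit 38.
      Visit 1.
    Visit 28.
  Visit 39.
At 24: go right to 4.
  At 4: go left to 27.
    27 is a leaf — visit 27.
  At 4: go right to 18.
    At 18: no left child.
    At 18: go right to 17.
      17 is a leaf — visit 17.
    Visit 18.
  Visit 4.
Visit 24.
Full post-order sequence: 21, 29, 38, 1, 28, 39, 27, 17, 18, 4, 24.

1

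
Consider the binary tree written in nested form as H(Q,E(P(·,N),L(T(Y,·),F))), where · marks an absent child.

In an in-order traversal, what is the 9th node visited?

In-order visits the left subtree, then the node, then the right subtree.
At H: go left to Q.
  Q is a leaf — visit Q.
Visit H.
At H: go right to E.
  At E: go left to P.
    At P: no left child.
    Visit P.
    At P: go right to N.
      N is a leaf — visit N.
  Visit E.
  At E: go right to L.
    At L: go left to T.
      At T: go left to Y.
        Y is a leaf — visit Y.
      Visit T.
      At T: no right child.
    Visit L.
    At L: go right to F.
      F is a leaf — visit F.
Full in-order sequence: Q, H, P, N, E, Y, T, L, F.

F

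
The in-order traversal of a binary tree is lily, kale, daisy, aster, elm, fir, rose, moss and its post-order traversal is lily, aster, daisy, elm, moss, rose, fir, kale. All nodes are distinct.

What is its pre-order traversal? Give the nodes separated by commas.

The last element of post-order is the root; it splits in-order into left and right subtrees.
Root kale: left subtree has 1 node {lily}, right has 6 {daisy, aster, elm, fir, rose, moss}.
  Root fir: left subtree has 3 nodes {daisy, aster, elm}, right has 2 {rose, moss}.
    Root elm: left subtree has 2 nodes {daisy, aster}, right has 0 { }.
      Root daisy: left subtree has 0 nodes { }, right has 1 {aster}.
    Root rose: left subtree has 0 nodes { }, right has 1 {moss}.

kale, lily, fir, elm, daisy, aster, rose, moss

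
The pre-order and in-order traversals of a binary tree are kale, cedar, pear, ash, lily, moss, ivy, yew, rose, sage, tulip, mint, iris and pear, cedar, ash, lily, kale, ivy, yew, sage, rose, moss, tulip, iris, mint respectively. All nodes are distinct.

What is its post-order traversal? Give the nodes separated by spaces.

pear lily ash cedar sage rose yew ivy iris mint tulip moss kale

The first element of pre-order is the root; it splits in-order into left and right subtrees.
Root kale: left subtree has 4 nodes {pear, cedar, ash, lily}, right has 8 {ivy, yew, sage, rose, moss, tulip, iris, mint}.
  Root cedar: left subtree has 1 node {pear}, right has 2 {ash, lily}.
    Root ash: left subtree has 0 nodes { }, right has 1 {lily}.
  Root moss: left subtree has 4 nodes {ivy, yew, sage, rose}, right has 3 {tulip, iris, mint}.
    Root ivy: left subtree has 0 nodes { }, right has 3 {yew, sage, rose}.
      Root yew: left subtree has 0 nodes { }, right has 2 {sage, rose}.
        Root rose: left subtree has 1 node {sage}, right has 0 { }.
    Root tulip: left subtree has 0 nodes { }, right has 2 {iris, mint}.
      Root mint: left subtree has 1 node {iris}, right has 0 { }.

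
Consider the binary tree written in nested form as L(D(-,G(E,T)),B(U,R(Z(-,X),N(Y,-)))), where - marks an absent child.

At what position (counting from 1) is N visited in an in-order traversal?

In-order visits the left subtree, then the node, then the right subtree.
At L: go left to D.
  At D: no left child.
  Visit D.
  At D: go right to G.
    At G: go left to E.
      E is a leaf — visit E.
    Visit G.
    At G: go right to T.
      T is a leaf — visit T.
Visit L.
At L: go right to B.
  At B: go left to U.
    U is a leaf — visit U.
  Visit B.
  At B: go right to R.
    At R: go left to Z.
      At Z: no left child.
      Visit Z.
      At Z: go right to X.
        X is a leaf — visit X.
    Visit R.
    At R: go right to N.
      At N: go left to Y.
        Y is a leaf — visit Y.
      Visit N.
      At N: no right child.
Full in-order sequence: D, E, G, T, L, U, B, Z, X, R, Y, N.

12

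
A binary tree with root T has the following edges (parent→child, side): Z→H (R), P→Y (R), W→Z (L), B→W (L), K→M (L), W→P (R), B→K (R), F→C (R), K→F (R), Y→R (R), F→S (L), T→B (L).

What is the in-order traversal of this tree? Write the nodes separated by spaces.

Z H W P Y R B M K S F C T

In-order visits the left subtree, then the node, then the right subtree.
At T: go left to B.
  At B: go left to W.
    At W: go left to Z.
      At Z: no left child.
      Visit Z.
      At Z: go right to H.
        H is a leaf — visit H.
    Visit W.
    At W: go right to P.
      At P: no left child.
      Visit P.
      At P: go right to Y.
        At Y: no left child.
        Visit Y.
        At Y: go right to R.
          R is a leaf — visit R.
  Visit B.
  At B: go right to K.
    At K: go left to M.
      M is a leaf — visit M.
    Visit K.
    At K: go right to F.
      At F: go left to S.
        S is a leaf — visit S.
      Visit F.
      At F: go right to C.
        C is a leaf — visit C.
Visit T.
At T: no right child.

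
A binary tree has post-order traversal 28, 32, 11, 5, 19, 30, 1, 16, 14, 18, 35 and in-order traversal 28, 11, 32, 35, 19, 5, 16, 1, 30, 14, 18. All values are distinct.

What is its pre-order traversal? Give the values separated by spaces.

The last element of post-order is the root; it splits in-order into left and right subtrees.
Root 35: left subtree has 3 nodes {28, 11, 32}, right has 7 {19, 5, 16, 1, 30, 14, 18}.
  Root 11: left subtree has 1 node {28}, right has 1 {32}.
  Root 18: left subtree has 6 nodes {19, 5, 16, 1, 30, 14}, right has 0 { }.
    Root 14: left subtree has 5 nodes {19, 5, 16, 1, 30}, right has 0 { }.
      Root 16: left subtree has 2 nodes {19, 5}, right has 2 {1, 30}.
        Root 19: left subtree has 0 nodes { }, right has 1 {5}.
        Root 1: left subtree has 0 nodes { }, right has 1 {30}.

35 11 28 32 18 14 16 19 5 1 30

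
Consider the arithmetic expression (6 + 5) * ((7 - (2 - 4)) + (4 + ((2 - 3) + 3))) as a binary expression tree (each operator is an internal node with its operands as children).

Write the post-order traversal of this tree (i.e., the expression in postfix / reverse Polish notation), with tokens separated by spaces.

6 5 + 7 2 4 - - 4 2 3 - 3 + + + *

Post-order on an expression tree gives postfix notation: for each operator, emit left operand, right operand, then the operator.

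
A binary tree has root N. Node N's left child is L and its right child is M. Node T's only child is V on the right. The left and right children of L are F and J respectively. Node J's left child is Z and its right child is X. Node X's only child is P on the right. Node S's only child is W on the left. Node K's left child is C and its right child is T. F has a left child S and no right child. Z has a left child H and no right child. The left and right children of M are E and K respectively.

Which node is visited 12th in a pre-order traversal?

Pre-order visits the node, then its left subtree, then its right subtree.
Visit N.
At N: go left to L.
  Visit L.
  At L: go left to F.
    Visit F.
    At F: go left to S.
      Visit S.
      At S: go left to W.
        W is a leaf — visit W.
      At S: no right child.
    At F: no right child.
  At L: go right to J.
    Visit J.
    At J: go left to Z.
      Visit Z.
      At Z: go left to H.
        H is a leaf — visit H.
      At Z: no right child.
    At J: go right to X.
      Visit X.
      At X: no left child.
      At X: go right to P.
        P is a leaf — visit P.
At N: go right to M.
  Visit M.
  At M: go left to E.
    E is a leaf — visit E.
  At M: go right to K.
    Visit K.
    At K: go left to C.
      C is a leaf — visit C.
    At K: go right to T.
      Visit T.
      At T: no left child.
      At T: go right to V.
        V is a leaf — visit V.
Full pre-order sequence: N, L, F, S, W, J, Z, H, X, P, M, E, K, C, T, V.

E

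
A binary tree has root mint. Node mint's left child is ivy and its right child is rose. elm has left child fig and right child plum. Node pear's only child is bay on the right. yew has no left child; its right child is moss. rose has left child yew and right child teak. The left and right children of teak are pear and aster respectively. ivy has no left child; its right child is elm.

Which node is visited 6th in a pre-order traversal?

Pre-order visits the node, then its left subtree, then its right subtree.
Visit mint.
At mint: go left to ivy.
  Visit ivy.
  At ivy: no left child.
  At ivy: go right to elm.
    Visit elm.
    At elm: go left to fig.
      fig is a leaf — visit fig.
    At elm: go right to plum.
      plum is a leaf — visit plum.
At mint: go right to rose.
  Visit rose.
  At rose: go left to yew.
    Visit yew.
    At yew: no left child.
    At yew: go right to moss.
      moss is a leaf — visit moss.
  At rose: go right to teak.
    Visit teak.
    At teak: go left to pear.
      Visit pear.
      At pear: no left child.
      At pear: go right to bay.
        bay is a leaf — visit bay.
    At teak: go right to aster.
      aster is a leaf — visit aster.
Full pre-order sequence: mint, ivy, elm, fig, plum, rose, yew, moss, teak, pear, bay, aster.

rose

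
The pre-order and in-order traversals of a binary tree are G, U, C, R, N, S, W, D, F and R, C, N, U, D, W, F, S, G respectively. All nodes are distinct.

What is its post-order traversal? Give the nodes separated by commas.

R, N, C, D, F, W, S, U, G

The first element of pre-order is the root; it splits in-order into left and right subtrees.
Root G: left subtree has 8 nodes {R, C, N, U, D, W, F, S}, right has 0 { }.
  Root U: left subtree has 3 nodes {R, C, N}, right has 4 {D, W, F, S}.
    Root C: left subtree has 1 node {R}, right has 1 {N}.
    Root S: left subtree has 3 nodes {D, W, F}, right has 0 { }.
      Root W: left subtree has 1 node {D}, right has 1 {F}.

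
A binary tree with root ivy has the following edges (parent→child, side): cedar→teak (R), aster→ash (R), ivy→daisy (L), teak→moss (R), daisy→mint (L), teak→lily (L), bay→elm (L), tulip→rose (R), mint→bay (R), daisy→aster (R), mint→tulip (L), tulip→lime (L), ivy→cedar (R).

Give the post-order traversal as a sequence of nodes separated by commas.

Post-order visits the left subtree, then the right subtree, then the node.
At ivy: go left to daisy.
  At daisy: go left to mint.
    At mint: go left to tulip.
      At tulip: go left to lime.
        lime is a leaf — visit lime.
      At tulip: go right to rose.
        rose is a leaf — visit rose.
      Visit tulip.
    At mint: go right to bay.
      At bay: go left to elm.
        elm is a leaf — visit elm.
      At bay: no right child.
      Visit bay.
    Visit mint.
  At daisy: go right to aster.
    At aster: no left child.
    At aster: go right to ash.
      ash is a leaf — visit ash.
    Visit aster.
  Visit daisy.
At ivy: go right to cedar.
  At cedar: no left child.
  At cedar: go right to teak.
    At teak: go left to lily.
      lily is a leaf — visit lily.
    At teak: go right to moss.
      moss is a leaf — visit moss.
    Visit teak.
  Visit cedar.
Visit ivy.

lime, rose, tulip, elm, bay, mint, ash, aster, daisy, lily, moss, teak, cedar, ivy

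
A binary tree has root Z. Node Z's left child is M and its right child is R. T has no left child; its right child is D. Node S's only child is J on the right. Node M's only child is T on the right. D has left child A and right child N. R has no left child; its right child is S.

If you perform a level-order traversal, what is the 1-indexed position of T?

Level-order visits nodes level by level from the root, left to right within each level.
Level 0: Z
Level 1: M, R
Level 2: T, S
Level 3: D, J
Level 4: A, N
Full level-order sequence: Z, M, R, T, S, D, J, A, N.

4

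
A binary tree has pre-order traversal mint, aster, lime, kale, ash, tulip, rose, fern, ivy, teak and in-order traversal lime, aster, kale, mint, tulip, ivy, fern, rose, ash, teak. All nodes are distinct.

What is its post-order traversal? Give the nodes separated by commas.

lime, kale, aster, ivy, fern, rose, tulip, teak, ash, mint

The first element of pre-order is the root; it splits in-order into left and right subtrees.
Root mint: left subtree has 3 nodes {lime, aster, kale}, right has 6 {tulip, ivy, fern, rose, ash, teak}.
  Root aster: left subtree has 1 node {lime}, right has 1 {kale}.
  Root ash: left subtree has 4 nodes {tulip, ivy, fern, rose}, right has 1 {teak}.
    Root tulip: left subtree has 0 nodes { }, right has 3 {ivy, fern, rose}.
      Root rose: left subtree has 2 nodes {ivy, fern}, right has 0 { }.
        Root fern: left subtree has 1 node {ivy}, right has 0 { }.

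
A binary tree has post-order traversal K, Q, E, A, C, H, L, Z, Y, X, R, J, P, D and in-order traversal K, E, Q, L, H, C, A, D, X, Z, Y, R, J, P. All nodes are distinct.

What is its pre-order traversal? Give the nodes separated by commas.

The last element of post-order is the root; it splits in-order into left and right subtrees.
Root D: left subtree has 7 nodes {K, E, Q, L, H, C, A}, right has 6 {X, Z, Y, R, J, P}.
  Root L: left subtree has 3 nodes {K, E, Q}, right has 3 {H, C, A}.
    Root E: left subtree has 1 node {K}, right has 1 {Q}.
    Root H: left subtree has 0 nodes { }, right has 2 {C, A}.
      Root C: left subtree has 0 nodes { }, right has 1 {A}.
  Root P: left subtree has 5 nodes {X, Z, Y, R, J}, right has 0 { }.
    Root J: left subtree has 4 nodes {X, Z, Y, R}, right has 0 { }.
      Root R: left subtree has 3 nodes {X, Z, Y}, right has 0 { }.
        Root X: left subtree has 0 nodes { }, right has 2 {Z, Y}.
          Root Y: left subtree has 1 node {Z}, right has 0 { }.

D, L, E, K, Q, H, C, A, P, J, R, X, Y, Z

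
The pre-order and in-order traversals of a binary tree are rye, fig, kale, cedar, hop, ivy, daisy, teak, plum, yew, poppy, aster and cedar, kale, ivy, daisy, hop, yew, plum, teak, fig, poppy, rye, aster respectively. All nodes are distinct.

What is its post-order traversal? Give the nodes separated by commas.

cedar, daisy, ivy, yew, plum, teak, hop, kale, poppy, fig, aster, rye

The first element of pre-order is the root; it splits in-order into left and right subtrees.
Root rye: left subtree has 10 nodes {cedar, kale, ivy, daisy, hop, yew, plum, teak, fig, poppy}, right has 1 {aster}.
  Root fig: left subtree has 8 nodes {cedar, kale, ivy, daisy, hop, yew, plum, teak}, right has 1 {poppy}.
    Root kale: left subtree has 1 node {cedar}, right has 6 {ivy, daisy, hop, yew, plum, teak}.
      Root hop: left subtree has 2 nodes {ivy, daisy}, right has 3 {yew, plum, teak}.
        Root ivy: left subtree has 0 nodes { }, right has 1 {daisy}.
        Root teak: left subtree has 2 nodes {yew, plum}, right has 0 { }.
          Root plum: left subtree has 1 node {yew}, right has 0 { }.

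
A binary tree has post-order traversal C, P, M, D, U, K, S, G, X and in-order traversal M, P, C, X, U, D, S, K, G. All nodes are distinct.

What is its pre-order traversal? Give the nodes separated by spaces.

X M P C G S U D K

The last element of post-order is the root; it splits in-order into left and right subtrees.
Root X: left subtree has 3 nodes {M, P, C}, right has 5 {U, D, S, K, G}.
  Root M: left subtree has 0 nodes { }, right has 2 {P, C}.
    Root P: left subtree has 0 nodes { }, right has 1 {C}.
  Root G: left subtree has 4 nodes {U, D, S, K}, right has 0 { }.
    Root S: left subtree has 2 nodes {U, D}, right has 1 {K}.
      Root U: left subtree has 0 nodes { }, right has 1 {D}.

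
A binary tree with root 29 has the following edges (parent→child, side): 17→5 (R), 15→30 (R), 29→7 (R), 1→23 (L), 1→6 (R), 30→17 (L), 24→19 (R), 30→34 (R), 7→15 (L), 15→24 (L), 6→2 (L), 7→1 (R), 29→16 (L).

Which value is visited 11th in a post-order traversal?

6

Post-order visits the left subtree, then the right subtree, then the node.
At 29: go left to 16.
  16 is a leaf — visit 16.
At 29: go right to 7.
  At 7: go left to 15.
    At 15: go left to 24.
      At 24: no left child.
      At 24: go right to 19.
        19 is a leaf — visit 19.
      Visit 24.
    At 15: go right to 30.
      At 30: go left to 17.
        At 17: no left child.
        At 17: go right to 5.
          5 is a leaf — visit 5.
        Visit 17.
      At 30: go right to 34.
        34 is a leaf — visit 34.
      Visit 30.
    Visit 15.
  At 7: go right to 1.
    At 1: go left to 23.
      23 is a leaf — visit 23.
    At 1: go right to 6.
      At 6: go left to 2.
        2 is a leaf — visit 2.
      At 6: no right child.
      Visit 6.
    Visit 1.
  Visit 7.
Visit 29.
Full post-order sequence: 16, 19, 24, 5, 17, 34, 30, 15, 23, 2, 6, 1, 7, 29.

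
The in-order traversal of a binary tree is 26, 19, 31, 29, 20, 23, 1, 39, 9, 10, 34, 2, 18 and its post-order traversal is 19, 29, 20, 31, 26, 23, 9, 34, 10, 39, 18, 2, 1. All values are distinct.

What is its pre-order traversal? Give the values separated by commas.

1, 23, 26, 31, 19, 20, 29, 2, 39, 10, 9, 34, 18

The last element of post-order is the root; it splits in-order into left and right subtrees.
Root 1: left subtree has 6 nodes {26, 19, 31, 29, 20, 23}, right has 6 {39, 9, 10, 34, 2, 18}.
  Root 23: left subtree has 5 nodes {26, 19, 31, 29, 20}, right has 0 { }.
    Root 26: left subtree has 0 nodes { }, right has 4 {19, 31, 29, 20}.
      Root 31: left subtree has 1 node {19}, right has 2 {29, 20}.
        Root 20: left subtree has 1 node {29}, right has 0 { }.
  Root 2: left subtree has 4 nodes {39, 9, 10, 34}, right has 1 {18}.
    Root 39: left subtree has 0 nodes { }, right has 3 {9, 10, 34}.
      Root 10: left subtree has 1 node {9}, right has 1 {34}.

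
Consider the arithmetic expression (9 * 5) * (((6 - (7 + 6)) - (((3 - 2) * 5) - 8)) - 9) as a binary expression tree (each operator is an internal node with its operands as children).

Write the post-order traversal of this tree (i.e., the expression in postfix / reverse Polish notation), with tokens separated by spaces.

9 5 * 6 7 6 + - 3 2 - 5 * 8 - - 9 - *

Post-order on an expression tree gives postfix notation: for each operator, emit left operand, right operand, then the operator.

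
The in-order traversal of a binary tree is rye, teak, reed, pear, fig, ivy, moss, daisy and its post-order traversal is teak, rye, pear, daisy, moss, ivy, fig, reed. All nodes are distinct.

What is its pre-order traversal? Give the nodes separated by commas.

reed, rye, teak, fig, pear, ivy, moss, daisy

The last element of post-order is the root; it splits in-order into left and right subtrees.
Root reed: left subtree has 2 nodes {rye, teak}, right has 5 {pear, fig, ivy, moss, daisy}.
  Root rye: left subtree has 0 nodes { }, right has 1 {teak}.
  Root fig: left subtree has 1 node {pear}, right has 3 {ivy, moss, daisy}.
    Root ivy: left subtree has 0 nodes { }, right has 2 {moss, daisy}.
      Root moss: left subtree has 0 nodes { }, right has 1 {daisy}.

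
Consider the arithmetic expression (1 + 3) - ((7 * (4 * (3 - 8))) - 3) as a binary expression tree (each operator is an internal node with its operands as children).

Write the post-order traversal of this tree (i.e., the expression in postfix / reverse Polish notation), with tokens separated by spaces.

1 3 + 7 4 3 8 - * * 3 - -

Post-order on an expression tree gives postfix notation: for each operator, emit left operand, right operand, then the operator.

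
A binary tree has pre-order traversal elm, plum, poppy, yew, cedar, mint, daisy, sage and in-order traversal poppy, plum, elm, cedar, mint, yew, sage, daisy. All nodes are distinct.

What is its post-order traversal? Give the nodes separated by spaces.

The first element of pre-order is the root; it splits in-order into left and right subtrees.
Root elm: left subtree has 2 nodes {poppy, plum}, right has 5 {cedar, mint, yew, sage, daisy}.
  Root plum: left subtree has 1 node {poppy}, right has 0 { }.
  Root yew: left subtree has 2 nodes {cedar, mint}, right has 2 {sage, daisy}.
    Root cedar: left subtree has 0 nodes { }, right has 1 {mint}.
    Root daisy: left subtree has 1 node {sage}, right has 0 { }.

poppy plum mint cedar sage daisy yew elm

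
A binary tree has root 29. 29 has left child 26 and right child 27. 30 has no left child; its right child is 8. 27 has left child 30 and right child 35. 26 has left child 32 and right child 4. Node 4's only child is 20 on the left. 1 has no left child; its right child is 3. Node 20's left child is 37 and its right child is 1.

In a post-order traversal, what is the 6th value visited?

Post-order visits the left subtree, then the right subtree, then the node.
At 29: go left to 26.
  At 26: go left to 32.
    32 is a leaf — visit 32.
  At 26: go right to 4.
    At 4: go left to 20.
      At 20: go left to 37.
        37 is a leaf — visit 37.
      At 20: go right to 1.
        At 1: no left child.
        At 1: go right to 3.
          3 is a leaf — visit 3.
        Visit 1.
      Visit 20.
    At 4: no right child.
    Visit 4.
  Visit 26.
At 29: go right to 27.
  At 27: go left to 30.
    At 30: no left child.
    At 30: go right to 8.
      8 is a leaf — visit 8.
    Visit 30.
  At 27: go right to 35.
    35 is a leaf — visit 35.
  Visit 27.
Visit 29.
Full post-order sequence: 32, 37, 3, 1, 20, 4, 26, 8, 30, 35, 27, 29.

4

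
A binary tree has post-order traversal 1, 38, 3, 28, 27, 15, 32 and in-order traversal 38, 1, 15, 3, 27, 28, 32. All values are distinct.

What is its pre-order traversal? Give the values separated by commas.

The last element of post-order is the root; it splits in-order into left and right subtrees.
Root 32: left subtree has 6 nodes {38, 1, 15, 3, 27, 28}, right has 0 { }.
  Root 15: left subtree has 2 nodes {38, 1}, right has 3 {3, 27, 28}.
    Root 38: left subtree has 0 nodes { }, right has 1 {1}.
    Root 27: left subtree has 1 node {3}, right has 1 {28}.

32, 15, 38, 1, 27, 3, 28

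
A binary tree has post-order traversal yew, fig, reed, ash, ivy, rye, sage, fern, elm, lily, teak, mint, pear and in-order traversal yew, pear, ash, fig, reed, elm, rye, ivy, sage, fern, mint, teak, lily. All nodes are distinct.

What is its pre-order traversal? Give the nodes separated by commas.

pear, yew, mint, elm, ash, reed, fig, fern, sage, rye, ivy, teak, lily

The last element of post-order is the root; it splits in-order into left and right subtrees.
Root pear: left subtree has 1 node {yew}, right has 11 {ash, fig, reed, elm, rye, ivy, sage, fern, mint, teak, lily}.
  Root mint: left subtree has 8 nodes {ash, fig, reed, elm, rye, ivy, sage, fern}, right has 2 {teak, lily}.
    Root elm: left subtree has 3 nodes {ash, fig, reed}, right has 4 {rye, ivy, sage, fern}.
      Root ash: left subtree has 0 nodes { }, right has 2 {fig, reed}.
        Root reed: left subtree has 1 node {fig}, right has 0 { }.
      Root fern: left subtree has 3 nodes {rye, ivy, sage}, right has 0 { }.
        Root sage: left subtree has 2 nodes {rye, ivy}, right has 0 { }.
          Root rye: left subtree has 0 nodes { }, right has 1 {ivy}.
    Root teak: left subtree has 0 nodes { }, right has 1 {lily}.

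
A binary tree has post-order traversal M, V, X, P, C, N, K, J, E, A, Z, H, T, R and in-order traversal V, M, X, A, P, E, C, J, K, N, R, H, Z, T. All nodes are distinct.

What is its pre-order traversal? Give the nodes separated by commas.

The last element of post-order is the root; it splits in-order into left and right subtrees.
Root R: left subtree has 10 nodes {V, M, X, A, P, E, C, J, K, N}, right has 3 {H, Z, T}.
  Root A: left subtree has 3 nodes {V, M, X}, right has 6 {P, E, C, J, K, N}.
    Root X: left subtree has 2 nodes {V, M}, right has 0 { }.
      Root V: left subtree has 0 nodes { }, right has 1 {M}.
    Root E: left subtree has 1 node {P}, right has 4 {C, J, K, N}.
      Root J: left subtree has 1 node {C}, right has 2 {K, N}.
        Root K: left subtree has 0 nodes { }, right has 1 {N}.
  Root T: left subtree has 2 nodes {H, Z}, right has 0 { }.
    Root H: left subtree has 0 nodes { }, right has 1 {Z}.

R, A, X, V, M, E, P, J, C, K, N, T, H, Z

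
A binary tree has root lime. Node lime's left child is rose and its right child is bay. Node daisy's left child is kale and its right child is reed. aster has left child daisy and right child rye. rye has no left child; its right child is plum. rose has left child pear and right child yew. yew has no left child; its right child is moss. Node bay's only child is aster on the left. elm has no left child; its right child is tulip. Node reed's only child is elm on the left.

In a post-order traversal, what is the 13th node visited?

Post-order visits the left subtree, then the right subtree, then the node.
At lime: go left to rose.
  At rose: go left to pear.
    pear is a leaf — visit pear.
  At rose: go right to yew.
    At yew: no left child.
    At yew: go right to moss.
      moss is a leaf — visit moss.
    Visit yew.
  Visit rose.
At lime: go right to bay.
  At bay: go left to aster.
    At aster: go left to daisy.
      At daisy: go left to kale.
        kale is a leaf — visit kale.
      At daisy: go right to reed.
        At reed: go left to elm.
          At elm: no left child.
          At elm: go right to tulip.
            tulip is a leaf — visit tulip.
          Visit elm.
        At reed: no right child.
        Visit reed.
      Visit daisy.
    At aster: go right to rye.
      At rye: no left child.
      At rye: go right to plum.
        plum is a leaf — visit plum.
      Visit rye.
    Visit aster.
  At bay: no right child.
  Visit bay.
Visit lime.
Full post-order sequence: pear, moss, yew, rose, kale, tulip, elm, reed, daisy, plum, rye, aster, bay, lime.

bay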